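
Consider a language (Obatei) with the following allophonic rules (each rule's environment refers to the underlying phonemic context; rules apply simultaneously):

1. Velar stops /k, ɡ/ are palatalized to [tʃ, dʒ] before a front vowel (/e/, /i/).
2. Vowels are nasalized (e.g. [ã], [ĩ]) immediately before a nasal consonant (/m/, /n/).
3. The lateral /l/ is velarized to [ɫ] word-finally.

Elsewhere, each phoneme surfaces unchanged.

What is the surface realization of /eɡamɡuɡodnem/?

[eɡãmɡuɡodnẽm]

/e/ (word-initial): rule 2 targets it, but not before a nasal consonant → unchanged [e].
/ɡ/ — between /e/ and /a/; rule 1 does not apply here → [ɡ].
/a/ — between /ɡ/ and /m/, before a nasal consonant — surfaces as [ã] (rule 2).
/ɡ/ — between /m/ and /u/; rule 1 does not apply here → [ɡ].
/u/ (between /ɡ/ and /ɡ/): rule 2 targets it, but not before a nasal consonant → unchanged [u].
/ɡ/ (between /u/ and /o/): rule 1 targets it, but not before a front vowel → unchanged [ɡ].
/o/ (between /ɡ/ and /d/) is in the target of rule 2 but the environment (before a nasal consonant) is not met → [o].
/e/ — between /n/ and /m/, before a nasal consonant — surfaces as [ẽ] (rule 2).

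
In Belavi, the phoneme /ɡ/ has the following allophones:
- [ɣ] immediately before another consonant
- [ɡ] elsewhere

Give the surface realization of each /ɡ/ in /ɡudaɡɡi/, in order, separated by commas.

[ɡ], [ɣ], [ɡ]

Occurrence 1 (position 1): no conditioning environment matches → elsewhere allophone [ɡ].
Occurrence 2 (position 5): immediately before another consonant → [ɣ].
Occurrence 3 (position 6): no conditioning environment matches → elsewhere allophone [ɡ].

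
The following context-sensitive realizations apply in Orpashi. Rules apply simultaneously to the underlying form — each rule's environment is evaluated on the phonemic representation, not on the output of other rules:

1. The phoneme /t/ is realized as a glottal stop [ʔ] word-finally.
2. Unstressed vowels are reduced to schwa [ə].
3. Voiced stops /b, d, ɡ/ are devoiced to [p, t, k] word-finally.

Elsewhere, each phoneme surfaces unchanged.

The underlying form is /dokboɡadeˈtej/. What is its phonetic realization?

[dəkbəɡədəˈtej]

/d/ (word-initial) is in the target of rule 3 but the environment (word-finally) is not met → [d].
/o/ (between /d/ and /k/): in an unstressed syllable, so rule 2 applies → [ə].
/k/ stays [k].
/b/ (between /k/ and /o/) is in the target of rule 3 but the environment (word-finally) is not met → [b].
/o/ meets the environment for rule 2 (in an unstressed syllable) → [ə].
/ɡ/ — between /o/ and /a/; rule 3 does not apply here → [ɡ].
/a/ meets the environment for rule 2 (in an unstressed syllable) → [ə].
/d/ — between /a/ and /e/; rule 3 does not apply here → [d].
/e/ (between /d/ and /t/): in an unstressed syllable, so rule 2 applies → [ə].
/t/ (between /e/ and /e/): rule 1 targets it, but not word-finally → unchanged [t].
/e/ — between /t/ and /j/; rule 2 does not apply here → [e].
/j/ (word-final): no rule targets it → [j].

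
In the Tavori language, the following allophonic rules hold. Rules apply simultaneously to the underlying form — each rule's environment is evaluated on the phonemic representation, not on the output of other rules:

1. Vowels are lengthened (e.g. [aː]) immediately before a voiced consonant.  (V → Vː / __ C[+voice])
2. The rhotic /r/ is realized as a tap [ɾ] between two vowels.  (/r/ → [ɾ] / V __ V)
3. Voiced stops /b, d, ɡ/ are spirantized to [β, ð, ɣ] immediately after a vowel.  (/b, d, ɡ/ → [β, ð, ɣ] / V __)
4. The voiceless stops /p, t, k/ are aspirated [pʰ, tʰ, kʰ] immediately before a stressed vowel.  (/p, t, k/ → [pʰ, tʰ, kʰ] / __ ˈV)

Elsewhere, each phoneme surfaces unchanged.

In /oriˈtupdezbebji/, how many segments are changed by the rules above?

Segments that undergo a rule: /o/ → [oː] (rule 1); /r/ → [ɾ] (rule 2); /t/ → [tʰ] (rule 4); /e/ → [eː] (rule 1); /e/ → [eː] (rule 1); /b/ → [β] (rule 3).
All other segments surface unchanged.

6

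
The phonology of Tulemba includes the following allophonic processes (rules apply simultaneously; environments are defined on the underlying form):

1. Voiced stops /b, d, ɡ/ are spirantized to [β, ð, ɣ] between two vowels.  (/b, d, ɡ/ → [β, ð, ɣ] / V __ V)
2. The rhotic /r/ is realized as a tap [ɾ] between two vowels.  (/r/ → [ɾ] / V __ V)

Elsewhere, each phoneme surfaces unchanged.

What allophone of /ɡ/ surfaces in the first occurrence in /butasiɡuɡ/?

/ɡ/ — between /i/ and /u/, between two vowels — surfaces as [ɣ] (rule 1).

[ɣ]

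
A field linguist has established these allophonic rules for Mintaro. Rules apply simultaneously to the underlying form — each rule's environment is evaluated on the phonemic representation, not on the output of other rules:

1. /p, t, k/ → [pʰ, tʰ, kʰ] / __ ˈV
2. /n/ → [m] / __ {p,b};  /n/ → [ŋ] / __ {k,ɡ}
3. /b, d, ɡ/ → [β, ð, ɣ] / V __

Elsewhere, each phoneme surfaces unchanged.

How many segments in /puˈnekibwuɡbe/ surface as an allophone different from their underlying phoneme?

2

Segments that undergo a rule: /b/ → [β] (rule 3); /ɡ/ → [ɣ] (rule 3).
All other segments surface unchanged.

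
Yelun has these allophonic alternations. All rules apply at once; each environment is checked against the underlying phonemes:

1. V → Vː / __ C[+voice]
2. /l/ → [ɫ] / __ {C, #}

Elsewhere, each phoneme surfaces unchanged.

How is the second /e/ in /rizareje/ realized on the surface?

/e/ (word-final) is in the target of rule 1 but the environment (before a voiced consonant) is not met → [e].

[e]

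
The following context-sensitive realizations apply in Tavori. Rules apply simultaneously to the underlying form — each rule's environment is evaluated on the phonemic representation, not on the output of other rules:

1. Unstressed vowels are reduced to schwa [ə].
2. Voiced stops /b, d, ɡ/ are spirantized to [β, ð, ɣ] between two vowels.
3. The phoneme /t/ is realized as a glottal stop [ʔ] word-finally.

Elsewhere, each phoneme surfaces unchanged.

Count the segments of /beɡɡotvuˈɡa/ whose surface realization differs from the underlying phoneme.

Segments that undergo a rule: /e/ → [ə] (rule 1); /o/ → [ə] (rule 1); /u/ → [ə] (rule 1); /ɡ/ → [ɣ] (rule 2).
All other segments surface unchanged.

4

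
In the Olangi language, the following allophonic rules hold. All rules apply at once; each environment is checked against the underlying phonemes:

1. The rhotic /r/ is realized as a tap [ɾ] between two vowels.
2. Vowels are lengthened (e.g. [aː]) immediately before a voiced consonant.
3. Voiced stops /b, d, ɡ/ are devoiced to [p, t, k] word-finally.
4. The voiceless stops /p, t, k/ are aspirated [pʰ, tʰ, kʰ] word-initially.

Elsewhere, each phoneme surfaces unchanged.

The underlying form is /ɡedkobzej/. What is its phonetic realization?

/ɡ/ (word-initial): rule 3 targets it, but not word-finally → unchanged [ɡ].
/e/ — between /ɡ/ and /d/, before a voiced consonant — surfaces as [eː] (rule 2).
/d/ (between /e/ and /k/): rule 3 targets it, but not word-finally → unchanged [d].
/k/ (between /d/ and /o/): rule 4 targets it, but not word-initially → unchanged [k].
Rule 2 applies to /o/ (between /k/ and /b/: before a voiced consonant) → [oː].
/b/ (between /o/ and /z/) is in the target of rule 3 but the environment (word-finally) is not met → [b].
/z/ (between /b/ and /e/): no rule targets it → [z].
/e/ — between /z/ and /j/, before a voiced consonant — surfaces as [eː] (rule 2).
/j/ — not in any rule's target class → [j].

[ɡeːdkoːbzeːj]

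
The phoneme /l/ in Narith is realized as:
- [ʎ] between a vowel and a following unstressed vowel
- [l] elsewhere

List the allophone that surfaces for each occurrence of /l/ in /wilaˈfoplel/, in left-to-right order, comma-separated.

[ʎ], [l], [l]

Occurrence 1 (position 3): between a vowel and a following unstressed vowel → [ʎ].
Occurrence 2 (position 8): no conditioning environment matches → elsewhere allophone [l].
Occurrence 3 (position 10): no conditioning environment matches → elsewhere allophone [l].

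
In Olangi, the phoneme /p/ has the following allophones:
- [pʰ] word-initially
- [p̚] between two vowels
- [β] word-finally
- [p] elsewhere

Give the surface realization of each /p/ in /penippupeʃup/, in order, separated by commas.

Occurrence 1 (position 1): word-initially → [pʰ].
Occurrence 2 (position 5): no conditioning environment matches → elsewhere allophone [p].
Occurrence 3 (position 6): no conditioning environment matches → elsewhere allophone [p].
Occurrence 4 (position 8): between two vowels → [p̚].
Occurrence 5 (position 12): word-finally → [β].

[pʰ], [p], [p], [p̚], [β]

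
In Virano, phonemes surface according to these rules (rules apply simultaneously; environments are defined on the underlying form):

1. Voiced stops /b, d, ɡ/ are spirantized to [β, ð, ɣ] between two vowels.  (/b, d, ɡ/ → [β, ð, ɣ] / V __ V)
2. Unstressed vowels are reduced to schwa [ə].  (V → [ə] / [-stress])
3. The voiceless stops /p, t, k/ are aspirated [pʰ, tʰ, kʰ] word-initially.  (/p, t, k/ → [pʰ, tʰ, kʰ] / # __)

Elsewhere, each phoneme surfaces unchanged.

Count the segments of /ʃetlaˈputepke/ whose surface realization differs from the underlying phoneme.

4

Segments that undergo a rule: /e/ → [ə] (rule 2); /a/ → [ə] (rule 2); /e/ → [ə] (rule 2); /e/ → [ə] (rule 2).
All other segments surface unchanged.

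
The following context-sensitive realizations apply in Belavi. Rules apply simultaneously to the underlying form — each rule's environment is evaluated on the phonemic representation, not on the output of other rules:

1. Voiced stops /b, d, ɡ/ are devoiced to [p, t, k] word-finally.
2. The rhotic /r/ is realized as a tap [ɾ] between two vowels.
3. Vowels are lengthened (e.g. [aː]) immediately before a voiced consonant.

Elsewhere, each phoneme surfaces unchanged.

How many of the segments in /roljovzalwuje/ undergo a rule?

Segments that undergo a rule: /o/ → [oː] (rule 3); /o/ → [oː] (rule 3); /a/ → [aː] (rule 3); /u/ → [uː] (rule 3).
All other segments surface unchanged.

4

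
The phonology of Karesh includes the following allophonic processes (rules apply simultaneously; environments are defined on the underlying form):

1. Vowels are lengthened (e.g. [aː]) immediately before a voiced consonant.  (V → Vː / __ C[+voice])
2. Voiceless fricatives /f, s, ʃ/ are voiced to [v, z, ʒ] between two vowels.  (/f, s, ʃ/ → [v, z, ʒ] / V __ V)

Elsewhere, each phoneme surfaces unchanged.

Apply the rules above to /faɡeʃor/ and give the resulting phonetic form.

/f/ (word-initial): rule 2 targets it, but not between two vowels → unchanged [f].
/a/ (between /f/ and /ɡ/): before a voiced consonant, so rule 1 applies → [aː].
/ɡ/ stays [ɡ].
/e/ (between /ɡ/ and /ʃ/) fails the environment for rule 1, so it stays [e].
Rule 2 applies to /ʃ/ (between /e/ and /o/: between two vowels) → [ʒ].
/o/ (between /ʃ/ and /r/): before a voiced consonant, so rule 1 applies → [oː].
/r/ stays [r].

[faːɡeʒoːr]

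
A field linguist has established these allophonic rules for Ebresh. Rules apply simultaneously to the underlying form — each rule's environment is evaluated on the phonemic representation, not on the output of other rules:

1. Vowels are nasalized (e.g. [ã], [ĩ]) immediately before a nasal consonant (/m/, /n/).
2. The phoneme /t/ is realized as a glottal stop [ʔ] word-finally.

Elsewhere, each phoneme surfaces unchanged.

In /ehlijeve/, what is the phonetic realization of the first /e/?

[e]

/e/ (word-initial) fails the environment for rule 1, so it stays [e].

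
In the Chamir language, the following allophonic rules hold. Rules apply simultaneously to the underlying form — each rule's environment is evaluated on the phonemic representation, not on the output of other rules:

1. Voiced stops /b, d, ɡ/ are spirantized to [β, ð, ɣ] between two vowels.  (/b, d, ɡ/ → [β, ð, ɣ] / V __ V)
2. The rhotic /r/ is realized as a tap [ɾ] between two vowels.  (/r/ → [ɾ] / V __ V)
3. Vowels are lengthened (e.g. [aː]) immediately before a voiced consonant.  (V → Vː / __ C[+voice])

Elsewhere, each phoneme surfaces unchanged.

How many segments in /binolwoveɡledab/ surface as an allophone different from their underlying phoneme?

7

Segments that undergo a rule: /i/ → [iː] (rule 3); /o/ → [oː] (rule 3); /o/ → [oː] (rule 3); /e/ → [eː] (rule 3); /e/ → [eː] (rule 3); /d/ → [ð] (rule 1); /a/ → [aː] (rule 3).
All other segments surface unchanged.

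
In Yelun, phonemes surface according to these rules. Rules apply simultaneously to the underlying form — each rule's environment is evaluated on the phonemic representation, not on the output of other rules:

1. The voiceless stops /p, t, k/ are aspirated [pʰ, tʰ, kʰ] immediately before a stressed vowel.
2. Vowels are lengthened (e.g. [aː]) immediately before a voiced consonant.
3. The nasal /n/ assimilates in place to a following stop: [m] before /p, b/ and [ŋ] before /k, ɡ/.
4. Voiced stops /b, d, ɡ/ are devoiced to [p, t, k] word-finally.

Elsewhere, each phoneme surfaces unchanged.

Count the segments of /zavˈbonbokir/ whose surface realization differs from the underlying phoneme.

Segments that undergo a rule: /a/ → [aː] (rule 2); /o/ → [oː] (rule 2); /n/ → [m] (rule 3); /i/ → [iː] (rule 2).
All other segments surface unchanged.

4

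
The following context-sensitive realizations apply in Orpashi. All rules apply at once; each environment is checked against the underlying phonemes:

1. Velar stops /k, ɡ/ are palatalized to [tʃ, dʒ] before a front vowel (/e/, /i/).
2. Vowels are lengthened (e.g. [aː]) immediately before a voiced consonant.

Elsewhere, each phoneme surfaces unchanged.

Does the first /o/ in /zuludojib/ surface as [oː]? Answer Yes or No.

Rule 2 applies to /o/ (between /d/ and /j/: before a voiced consonant) → [oː].
The actual realization is [oː], which matches [oː].

Yes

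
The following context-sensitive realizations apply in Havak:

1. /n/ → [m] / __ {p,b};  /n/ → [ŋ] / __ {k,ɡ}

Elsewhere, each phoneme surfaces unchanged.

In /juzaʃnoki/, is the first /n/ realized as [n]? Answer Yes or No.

Yes

/n/ (between /ʃ/ and /o/) is in the target of rule 1 but the environment (before a labial or velar stop) is not met → [n].
The actual realization is [n], which matches [n].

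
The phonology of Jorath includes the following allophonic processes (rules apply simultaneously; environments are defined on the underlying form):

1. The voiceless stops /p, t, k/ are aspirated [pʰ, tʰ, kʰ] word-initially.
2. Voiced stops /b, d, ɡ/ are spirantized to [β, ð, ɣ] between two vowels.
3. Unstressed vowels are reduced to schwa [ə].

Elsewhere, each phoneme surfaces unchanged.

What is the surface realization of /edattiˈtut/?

[əðəttəˈtut]

/e/ meets the environment for rule 3 (in an unstressed syllable) → [ə].
/d/ — between /e/ and /a/, between two vowels — surfaces as [ð] (rule 2).
/a/ meets the environment for rule 3 (in an unstressed syllable) → [ə].
/t/ — between /a/ and /t/; rule 1 does not apply here → [t].
/t/ (between /t/ and /i/): rule 1 targets it, but not word-initially → unchanged [t].
/i/ meets the environment for rule 3 (in an unstressed syllable) → [ə].
/t/ — between /i/ and /u/; rule 1 does not apply here → [t].
/u/ — between /t/ and /t/; rule 3 does not apply here → [u].
/t/ (word-final) fails the environment for rule 1, so it stays [t].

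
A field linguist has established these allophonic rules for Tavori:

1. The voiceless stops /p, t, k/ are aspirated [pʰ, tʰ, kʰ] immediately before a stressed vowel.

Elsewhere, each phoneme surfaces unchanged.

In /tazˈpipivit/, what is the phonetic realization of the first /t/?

[t]

/t/ — word-initial; rule 1 does not apply here → [t].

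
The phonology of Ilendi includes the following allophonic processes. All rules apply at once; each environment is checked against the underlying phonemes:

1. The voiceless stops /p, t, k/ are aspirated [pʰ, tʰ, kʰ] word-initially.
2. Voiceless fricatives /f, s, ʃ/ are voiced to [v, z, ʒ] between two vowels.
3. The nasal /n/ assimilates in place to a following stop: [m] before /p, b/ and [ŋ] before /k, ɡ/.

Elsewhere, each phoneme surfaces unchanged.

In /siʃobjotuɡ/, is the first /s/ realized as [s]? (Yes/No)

Yes

/s/ (word-initial) is in the target of rule 2 but the environment (between two vowels) is not met → [s].
The actual realization is [s], which matches [s].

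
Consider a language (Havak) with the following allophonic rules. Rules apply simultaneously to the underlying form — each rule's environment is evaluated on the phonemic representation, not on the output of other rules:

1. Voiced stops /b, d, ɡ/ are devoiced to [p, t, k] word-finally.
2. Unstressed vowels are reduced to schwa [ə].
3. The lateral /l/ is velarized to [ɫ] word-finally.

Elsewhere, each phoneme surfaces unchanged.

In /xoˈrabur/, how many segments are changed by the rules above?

2

Segments that undergo a rule: /o/ → [ə] (rule 2); /u/ → [ə] (rule 2).
All other segments surface unchanged.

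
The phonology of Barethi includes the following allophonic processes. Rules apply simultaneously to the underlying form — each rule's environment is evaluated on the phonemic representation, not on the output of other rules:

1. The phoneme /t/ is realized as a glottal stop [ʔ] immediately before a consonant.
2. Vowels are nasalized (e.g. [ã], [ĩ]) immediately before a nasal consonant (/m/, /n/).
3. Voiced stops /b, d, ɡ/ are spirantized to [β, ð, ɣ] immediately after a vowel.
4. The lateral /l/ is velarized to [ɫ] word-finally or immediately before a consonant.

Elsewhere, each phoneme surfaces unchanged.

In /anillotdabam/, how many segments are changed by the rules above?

Segments that undergo a rule: /a/ → [ã] (rule 2); /l/ → [ɫ] (rule 4); /t/ → [ʔ] (rule 1); /b/ → [β] (rule 3); /a/ → [ã] (rule 2).
All other segments surface unchanged.

5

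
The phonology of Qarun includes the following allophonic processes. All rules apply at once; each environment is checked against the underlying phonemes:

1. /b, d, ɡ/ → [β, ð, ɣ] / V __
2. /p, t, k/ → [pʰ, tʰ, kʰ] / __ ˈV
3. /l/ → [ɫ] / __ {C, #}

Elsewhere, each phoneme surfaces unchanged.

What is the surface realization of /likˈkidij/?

[likˈkʰiðij]

/l/ (word-initial) is in the target of rule 3 but the environment (word-finally or immediately before a consonant) is not met → [l].
/i/ (between /l/ and /k/): no rule targets it → [i].
/k/ (between /i/ and /k/) fails the environment for rule 2, so it stays [k].
/k/ (between /k/ and /i/) occurs immediately before a stressed vowel → [kʰ] by rule 2.
/i/ — not in any rule's target class → [i].
/d/ — between /i/ and /i/, immediately after a vowel — surfaces as [ð] (rule 1).
/i/ — not in any rule's target class → [i].
/j/ stays [j].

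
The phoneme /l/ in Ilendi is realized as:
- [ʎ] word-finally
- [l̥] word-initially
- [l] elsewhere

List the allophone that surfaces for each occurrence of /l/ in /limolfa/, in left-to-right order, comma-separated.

[l̥], [l]

Occurrence 1 (position 1): word-initially → [l̥].
Occurrence 2 (position 5): no conditioning environment matches → elsewhere allophone [l].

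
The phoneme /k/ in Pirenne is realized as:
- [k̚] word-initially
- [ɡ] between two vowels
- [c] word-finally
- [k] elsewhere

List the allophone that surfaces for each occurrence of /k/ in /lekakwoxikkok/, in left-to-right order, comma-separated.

[ɡ], [k], [k], [k], [c]

Occurrence 1 (position 3): between two vowels → [ɡ].
Occurrence 2 (position 5): no conditioning environment matches → elsewhere allophone [k].
Occurrence 3 (position 10): no conditioning environment matches → elsewhere allophone [k].
Occurrence 4 (position 11): no conditioning environment matches → elsewhere allophone [k].
Occurrence 5 (position 13): word-finally → [c].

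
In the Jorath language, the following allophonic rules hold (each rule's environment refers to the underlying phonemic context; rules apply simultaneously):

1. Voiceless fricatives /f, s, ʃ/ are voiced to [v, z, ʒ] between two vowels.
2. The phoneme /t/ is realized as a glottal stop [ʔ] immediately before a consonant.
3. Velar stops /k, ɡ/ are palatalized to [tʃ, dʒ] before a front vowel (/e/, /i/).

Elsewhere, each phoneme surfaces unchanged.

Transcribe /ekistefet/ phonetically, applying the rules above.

[etʃistevet]

/e/ stays [e].
/k/ — between /e/ and /i/, before a front vowel — surfaces as [tʃ] (rule 3).
/i/ (between /k/ and /s/) is unaffected → [i].
/s/ (between /i/ and /t/) fails the environment for rule 1, so it stays [s].
/t/ (between /s/ and /e/): rule 2 targets it, but not immediately before a consonant → unchanged [t].
/e/ — not in any rule's target class → [e].
/f/ meets the environment for rule 1 (between two vowels) → [v].
/e/ (between /f/ and /t/) is unaffected → [e].
/t/ (word-final) fails the environment for rule 2, so it stays [t].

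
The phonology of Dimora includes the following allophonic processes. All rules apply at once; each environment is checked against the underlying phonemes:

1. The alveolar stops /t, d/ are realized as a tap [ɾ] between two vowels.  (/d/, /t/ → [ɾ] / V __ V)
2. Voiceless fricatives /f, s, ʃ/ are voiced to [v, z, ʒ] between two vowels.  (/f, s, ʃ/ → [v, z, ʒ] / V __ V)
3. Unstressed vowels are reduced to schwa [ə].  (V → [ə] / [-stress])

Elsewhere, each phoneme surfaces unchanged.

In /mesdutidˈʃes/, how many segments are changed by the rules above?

4

Segments that undergo a rule: /e/ → [ə] (rule 3); /u/ → [ə] (rule 3); /t/ → [ɾ] (rule 1); /i/ → [ə] (rule 3).
All other segments surface unchanged.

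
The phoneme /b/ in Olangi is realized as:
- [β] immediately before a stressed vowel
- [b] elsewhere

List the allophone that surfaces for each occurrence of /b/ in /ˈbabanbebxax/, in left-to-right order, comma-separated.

[β], [b], [b], [b]

Occurrence 1 (position 1): immediately before a stressed vowel → [β].
Occurrence 2 (position 3): no conditioning environment matches → elsewhere allophone [b].
Occurrence 3 (position 6): no conditioning environment matches → elsewhere allophone [b].
Occurrence 4 (position 8): no conditioning environment matches → elsewhere allophone [b].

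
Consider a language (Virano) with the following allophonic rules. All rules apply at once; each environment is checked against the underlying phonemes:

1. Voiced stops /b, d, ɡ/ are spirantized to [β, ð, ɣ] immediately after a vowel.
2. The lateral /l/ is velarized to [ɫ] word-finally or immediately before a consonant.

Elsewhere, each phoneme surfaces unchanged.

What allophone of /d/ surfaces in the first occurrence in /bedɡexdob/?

[ð]

Rule 1 applies to /d/ (between /e/ and /ɡ/: immediately after a vowel) → [ð].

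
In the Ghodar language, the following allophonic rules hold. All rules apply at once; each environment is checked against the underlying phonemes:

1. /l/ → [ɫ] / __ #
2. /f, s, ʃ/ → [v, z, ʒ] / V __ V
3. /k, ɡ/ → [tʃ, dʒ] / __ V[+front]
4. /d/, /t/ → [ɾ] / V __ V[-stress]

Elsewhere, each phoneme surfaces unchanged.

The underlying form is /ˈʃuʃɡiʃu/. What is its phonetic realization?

[ˈʃuʃdʒiʒu]

/ʃ/ (word-initial) fails the environment for rule 2, so it stays [ʃ].
/u/ (between /ʃ/ and /ʃ/) is unaffected → [u].
/ʃ/ (between /u/ and /ɡ/): rule 2 targets it, but not between two vowels → unchanged [ʃ].
/ɡ/ meets the environment for rule 3 (before a front vowel) → [dʒ].
/i/ (between /ɡ/ and /ʃ/) is unaffected → [i].
/ʃ/ meets the environment for rule 2 (between two vowels) → [ʒ].
/u/ (word-final) is unaffected → [u].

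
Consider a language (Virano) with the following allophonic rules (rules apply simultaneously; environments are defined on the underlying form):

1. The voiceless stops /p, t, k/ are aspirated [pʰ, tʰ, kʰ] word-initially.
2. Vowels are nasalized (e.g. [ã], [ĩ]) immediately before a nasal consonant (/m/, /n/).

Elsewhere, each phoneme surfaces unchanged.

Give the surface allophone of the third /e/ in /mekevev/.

/e/ — between /v/ and /v/; rule 2 does not apply here → [e].

[e]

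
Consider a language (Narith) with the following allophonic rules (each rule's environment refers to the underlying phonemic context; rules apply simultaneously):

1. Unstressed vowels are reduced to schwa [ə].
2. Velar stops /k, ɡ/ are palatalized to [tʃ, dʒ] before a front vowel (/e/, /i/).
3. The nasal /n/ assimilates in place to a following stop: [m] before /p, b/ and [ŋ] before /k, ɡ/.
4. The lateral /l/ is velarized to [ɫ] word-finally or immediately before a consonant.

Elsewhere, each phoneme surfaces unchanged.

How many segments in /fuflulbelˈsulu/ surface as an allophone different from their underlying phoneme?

Segments that undergo a rule: /u/ → [ə] (rule 1); /u/ → [ə] (rule 1); /l/ → [ɫ] (rule 4); /e/ → [ə] (rule 1); /l/ → [ɫ] (rule 4); /u/ → [ə] (rule 1).
All other segments surface unchanged.

6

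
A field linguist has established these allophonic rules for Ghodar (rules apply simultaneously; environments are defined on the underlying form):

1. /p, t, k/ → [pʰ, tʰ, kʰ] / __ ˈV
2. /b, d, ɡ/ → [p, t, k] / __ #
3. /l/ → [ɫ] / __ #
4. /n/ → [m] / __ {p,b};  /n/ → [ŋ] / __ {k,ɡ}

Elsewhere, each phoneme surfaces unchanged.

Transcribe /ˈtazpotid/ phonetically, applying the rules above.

/t/ meets the environment for rule 1 (immediately before a stressed vowel) → [tʰ].
/a/ (between /t/ and /z/) is unaffected → [a].
/z/ — not in any rule's target class → [z].
/p/ (between /z/ and /o/): rule 1 targets it, but not immediately before a stressed vowel → unchanged [p].
/o/ stays [o].
/t/ — between /o/ and /i/; rule 1 does not apply here → [t].
/i/ (between /t/ and /d/) is unaffected → [i].
/d/ meets the environment for rule 2 (word-finally) → [t].

[ˈtʰazpotit]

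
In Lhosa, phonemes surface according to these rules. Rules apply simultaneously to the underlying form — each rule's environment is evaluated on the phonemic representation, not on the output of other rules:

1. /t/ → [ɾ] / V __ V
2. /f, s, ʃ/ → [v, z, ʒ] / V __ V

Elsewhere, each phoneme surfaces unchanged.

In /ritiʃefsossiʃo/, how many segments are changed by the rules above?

Segments that undergo a rule: /t/ → [ɾ] (rule 1); /ʃ/ → [ʒ] (rule 2); /ʃ/ → [ʒ] (rule 2).
All other segments surface unchanged.

3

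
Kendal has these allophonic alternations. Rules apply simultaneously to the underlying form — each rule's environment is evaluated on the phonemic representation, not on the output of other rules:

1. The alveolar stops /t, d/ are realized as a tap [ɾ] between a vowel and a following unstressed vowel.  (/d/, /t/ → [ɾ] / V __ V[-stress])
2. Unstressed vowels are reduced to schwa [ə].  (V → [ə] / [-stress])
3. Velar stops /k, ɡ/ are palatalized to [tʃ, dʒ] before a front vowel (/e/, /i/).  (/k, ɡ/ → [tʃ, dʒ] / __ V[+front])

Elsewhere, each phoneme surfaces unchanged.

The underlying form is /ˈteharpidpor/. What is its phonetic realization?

[ˈtehərpədpər]

/t/ (word-initial): rule 1 targets it, but not between a vowel and a following unstressed vowel → unchanged [t].
/e/ (between /t/ and /h/): rule 2 targets it, but not in an unstressed syllable → unchanged [e].
/h/ (between /e/ and /a/) is unaffected → [h].
/a/ meets the environment for rule 2 (in an unstressed syllable) → [ə].
/r/ stays [r].
/p/ (between /r/ and /i/): no rule targets it → [p].
Rule 2 applies to /i/ (between /p/ and /d/: in an unstressed syllable) → [ə].
/d/ (between /i/ and /p/) fails the environment for rule 1, so it stays [d].
/p/ (between /d/ and /o/): no rule targets it → [p].
/o/ (between /p/ and /r/) occurs in an unstressed syllable → [ə] by rule 2.
/r/ (word-final): no rule targets it → [r].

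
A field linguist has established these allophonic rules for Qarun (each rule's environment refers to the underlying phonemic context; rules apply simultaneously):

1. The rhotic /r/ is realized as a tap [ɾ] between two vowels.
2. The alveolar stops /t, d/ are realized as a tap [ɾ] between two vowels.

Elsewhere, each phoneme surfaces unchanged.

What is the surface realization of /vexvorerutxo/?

[vexvoɾeɾutxo]

/v/ (word-initial) is unaffected → [v].
/e/ stays [e].
/x/ — not in any rule's target class → [x].
/v/ (between /x/ and /o/) is unaffected → [v].
/o/ (between /v/ and /r/): no rule targets it → [o].
/r/ (between /o/ and /e/) occurs between two vowels → [ɾ] by rule 1.
/e/ — not in any rule's target class → [e].
Rule 1 applies to /r/ (between /e/ and /u/: between two vowels) → [ɾ].
/u/ — not in any rule's target class → [u].
/t/ (between /u/ and /x/) is in the target of rule 2 but the environment (between two vowels) is not met → [t].
/x/ (between /t/ and /o/): no rule targets it → [x].
/o/ stays [o].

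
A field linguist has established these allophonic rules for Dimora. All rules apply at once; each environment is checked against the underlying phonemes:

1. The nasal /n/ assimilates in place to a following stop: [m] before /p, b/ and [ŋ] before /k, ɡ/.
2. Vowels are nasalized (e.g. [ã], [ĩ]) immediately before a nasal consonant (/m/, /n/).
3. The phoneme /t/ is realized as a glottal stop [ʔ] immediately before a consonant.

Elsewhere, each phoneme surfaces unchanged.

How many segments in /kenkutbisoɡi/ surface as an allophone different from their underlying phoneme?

3

Segments that undergo a rule: /e/ → [ẽ] (rule 2); /n/ → [ŋ] (rule 1); /t/ → [ʔ] (rule 3).
All other segments surface unchanged.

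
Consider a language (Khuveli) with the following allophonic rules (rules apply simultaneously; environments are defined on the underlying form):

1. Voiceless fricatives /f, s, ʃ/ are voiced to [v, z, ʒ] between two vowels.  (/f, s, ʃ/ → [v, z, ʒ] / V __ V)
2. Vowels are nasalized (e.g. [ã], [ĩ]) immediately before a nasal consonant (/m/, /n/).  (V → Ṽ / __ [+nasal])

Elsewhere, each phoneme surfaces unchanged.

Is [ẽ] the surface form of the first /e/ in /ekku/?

/e/ (word-initial): rule 2 targets it, but not before a nasal consonant → unchanged [e].
The actual realization is [e], not [ẽ].

No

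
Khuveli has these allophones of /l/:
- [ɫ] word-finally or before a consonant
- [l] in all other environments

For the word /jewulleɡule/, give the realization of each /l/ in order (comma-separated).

Occurrence 1 (position 5): word-finally or before a consonant → [ɫ].
Occurrence 2 (position 6): no conditioning environment matches → elsewhere allophone [l].
Occurrence 3 (position 10): no conditioning environment matches → elsewhere allophone [l].

[ɫ], [l], [l]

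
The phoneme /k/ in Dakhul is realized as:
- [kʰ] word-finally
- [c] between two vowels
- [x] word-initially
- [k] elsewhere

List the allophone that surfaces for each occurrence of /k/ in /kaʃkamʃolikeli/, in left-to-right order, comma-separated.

[x], [k], [c]

Occurrence 1 (position 1): word-initially → [x].
Occurrence 2 (position 4): no conditioning environment matches → elsewhere allophone [k].
Occurrence 3 (position 11): between two vowels → [c].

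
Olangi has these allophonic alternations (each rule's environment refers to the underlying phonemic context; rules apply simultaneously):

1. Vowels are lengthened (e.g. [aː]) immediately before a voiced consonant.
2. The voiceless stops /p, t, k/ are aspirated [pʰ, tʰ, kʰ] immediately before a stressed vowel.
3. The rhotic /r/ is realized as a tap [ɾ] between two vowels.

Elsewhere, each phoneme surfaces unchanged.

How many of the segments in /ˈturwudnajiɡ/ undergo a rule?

Segments that undergo a rule: /t/ → [tʰ] (rule 2); /u/ → [uː] (rule 1); /u/ → [uː] (rule 1); /a/ → [aː] (rule 1); /i/ → [iː] (rule 1).
All other segments surface unchanged.

5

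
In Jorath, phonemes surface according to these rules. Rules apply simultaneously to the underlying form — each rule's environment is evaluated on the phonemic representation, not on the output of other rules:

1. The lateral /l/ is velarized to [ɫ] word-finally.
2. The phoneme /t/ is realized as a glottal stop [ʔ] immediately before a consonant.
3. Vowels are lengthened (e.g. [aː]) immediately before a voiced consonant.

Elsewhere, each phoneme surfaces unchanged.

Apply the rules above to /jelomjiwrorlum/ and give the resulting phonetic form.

/j/ stays [j].
/e/ (between /j/ and /l/): before a voiced consonant, so rule 3 applies → [eː].
/l/ (between /e/ and /o/): rule 1 targets it, but not word-finally → unchanged [l].
/o/ — between /l/ and /m/, before a voiced consonant — surfaces as [oː] (rule 3).
/m/ stays [m].
/j/ — not in any rule's target class → [j].
/i/ (between /j/ and /w/): before a voiced consonant, so rule 3 applies → [iː].
/w/ (between /i/ and /r/): no rule targets it → [w].
/r/ stays [r].
/o/ (between /r/ and /r/): before a voiced consonant, so rule 3 applies → [oː].
/r/ (between /o/ and /l/): no rule targets it → [r].
/l/ (between /r/ and /u/): rule 1 targets it, but not word-finally → unchanged [l].
Rule 3 applies to /u/ (between /l/ and /m/: before a voiced consonant) → [uː].
/m/ — not in any rule's target class → [m].

[jeːloːmjiːwroːrluːm]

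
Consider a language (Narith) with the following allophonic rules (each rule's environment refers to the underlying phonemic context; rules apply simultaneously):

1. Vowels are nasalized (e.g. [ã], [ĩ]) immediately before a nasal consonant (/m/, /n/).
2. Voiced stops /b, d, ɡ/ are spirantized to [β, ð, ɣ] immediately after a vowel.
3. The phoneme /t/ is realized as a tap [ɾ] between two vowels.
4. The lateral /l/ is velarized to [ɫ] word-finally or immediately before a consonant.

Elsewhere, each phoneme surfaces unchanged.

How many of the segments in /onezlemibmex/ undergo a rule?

3

Segments that undergo a rule: /o/ → [õ] (rule 1); /e/ → [ẽ] (rule 1); /b/ → [β] (rule 2).
All other segments surface unchanged.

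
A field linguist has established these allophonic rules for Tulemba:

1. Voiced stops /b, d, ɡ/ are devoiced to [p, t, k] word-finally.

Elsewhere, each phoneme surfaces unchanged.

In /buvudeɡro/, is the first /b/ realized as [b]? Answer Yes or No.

Yes

/b/ (word-initial): rule 1 targets it, but not word-finally → unchanged [b].
The actual realization is [b], which matches [b].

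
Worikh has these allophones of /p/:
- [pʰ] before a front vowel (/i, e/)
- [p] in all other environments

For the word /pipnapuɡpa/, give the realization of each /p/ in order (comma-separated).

[pʰ], [p], [p], [p]

Occurrence 1 (position 1): before a front vowel (/i, e/) → [pʰ].
Occurrence 2 (position 3): no conditioning environment matches → elsewhere allophone [p].
Occurrence 3 (position 6): no conditioning environment matches → elsewhere allophone [p].
Occurrence 4 (position 9): no conditioning environment matches → elsewhere allophone [p].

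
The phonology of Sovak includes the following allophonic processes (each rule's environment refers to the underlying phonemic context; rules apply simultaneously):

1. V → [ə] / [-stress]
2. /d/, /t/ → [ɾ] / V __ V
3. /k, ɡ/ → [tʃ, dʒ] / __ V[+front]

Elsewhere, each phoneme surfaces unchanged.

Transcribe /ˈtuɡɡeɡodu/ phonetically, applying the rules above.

[ˈtuɡdʒəɡəɾə]

/t/ (word-initial) is in the target of rule 2 but the environment (between two vowels) is not met → [t].
/u/ (between /t/ and /ɡ/) fails the environment for rule 1, so it stays [u].
/ɡ/ (between /u/ and /ɡ/): rule 3 targets it, but not before a front vowel → unchanged [ɡ].
/ɡ/ — between /ɡ/ and /e/, before a front vowel — surfaces as [dʒ] (rule 3).
/e/ (between /ɡ/ and /ɡ/) occurs in an unstressed syllable → [ə] by rule 1.
/ɡ/ (between /e/ and /o/) fails the environment for rule 3, so it stays [ɡ].
Rule 1 applies to /o/ (between /ɡ/ and /d/: in an unstressed syllable) → [ə].
/d/ — between /o/ and /u/, between two vowels — surfaces as [ɾ] (rule 2).
/u/ — word-final, in an unstressed syllable — surfaces as [ə] (rule 1).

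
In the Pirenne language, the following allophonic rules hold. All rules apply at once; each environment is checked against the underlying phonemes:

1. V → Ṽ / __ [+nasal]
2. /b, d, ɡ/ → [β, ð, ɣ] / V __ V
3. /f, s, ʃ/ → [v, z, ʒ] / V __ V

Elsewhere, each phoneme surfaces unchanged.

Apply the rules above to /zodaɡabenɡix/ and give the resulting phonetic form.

[zoðaɣaβẽnɡix]

/o/ (between /z/ and /d/) is in the target of rule 1 but the environment (before a nasal consonant) is not met → [o].
/d/ (between /o/ and /a/) occurs between two vowels → [ð] by rule 2.
/a/ (between /d/ and /ɡ/): rule 1 targets it, but not before a nasal consonant → unchanged [a].
Rule 2 applies to /ɡ/ (between /a/ and /a/: between two vowels) → [ɣ].
/a/ (between /ɡ/ and /b/): rule 1 targets it, but not before a nasal consonant → unchanged [a].
/b/ (between /a/ and /e/) occurs between two vowels → [β] by rule 2.
/e/ (between /b/ and /n/): before a nasal consonant, so rule 1 applies → [ẽ].
/ɡ/ (between /n/ and /i/) is in the target of rule 2 but the environment (between two vowels) is not met → [ɡ].
/i/ (between /ɡ/ and /x/) is in the target of rule 1 but the environment (before a nasal consonant) is not met → [i].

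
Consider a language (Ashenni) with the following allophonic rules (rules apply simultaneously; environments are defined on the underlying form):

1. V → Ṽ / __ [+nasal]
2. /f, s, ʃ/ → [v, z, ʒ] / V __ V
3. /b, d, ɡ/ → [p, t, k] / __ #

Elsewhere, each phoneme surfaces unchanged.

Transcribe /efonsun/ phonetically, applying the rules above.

[evõnsũn]

/e/ — word-initial; rule 1 does not apply here → [e].
Rule 2 applies to /f/ (between /e/ and /o/: between two vowels) → [v].
/o/ (between /f/ and /n/) occurs before a nasal consonant → [õ] by rule 1.
/s/ (between /n/ and /u/): rule 2 targets it, but not between two vowels → unchanged [s].
/u/ — between /s/ and /n/, before a nasal consonant — surfaces as [ũ] (rule 1).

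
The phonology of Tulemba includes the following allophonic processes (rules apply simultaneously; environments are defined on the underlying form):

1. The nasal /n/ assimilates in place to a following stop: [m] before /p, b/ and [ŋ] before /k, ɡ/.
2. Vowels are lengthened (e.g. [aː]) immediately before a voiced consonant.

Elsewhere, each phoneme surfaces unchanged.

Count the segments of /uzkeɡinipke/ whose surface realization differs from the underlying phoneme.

Segments that undergo a rule: /u/ → [uː] (rule 2); /e/ → [eː] (rule 2); /i/ → [iː] (rule 2).
All other segments surface unchanged.

3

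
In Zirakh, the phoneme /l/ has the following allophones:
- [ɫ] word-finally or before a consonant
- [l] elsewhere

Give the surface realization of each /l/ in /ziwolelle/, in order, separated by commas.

[l], [ɫ], [l]

Occurrence 1 (position 5): no conditioning environment matches → elsewhere allophone [l].
Occurrence 2 (position 7): word-finally or before a consonant → [ɫ].
Occurrence 3 (position 8): no conditioning environment matches → elsewhere allophone [l].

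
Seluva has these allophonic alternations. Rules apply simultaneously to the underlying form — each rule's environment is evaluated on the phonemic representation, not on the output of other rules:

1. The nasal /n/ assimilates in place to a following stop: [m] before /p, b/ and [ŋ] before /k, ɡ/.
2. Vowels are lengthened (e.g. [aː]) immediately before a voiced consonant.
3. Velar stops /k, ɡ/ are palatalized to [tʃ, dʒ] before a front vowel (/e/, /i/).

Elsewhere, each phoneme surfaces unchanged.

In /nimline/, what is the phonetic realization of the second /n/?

[n]

/n/ — between /i/ and /e/; rule 1 does not apply here → [n].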